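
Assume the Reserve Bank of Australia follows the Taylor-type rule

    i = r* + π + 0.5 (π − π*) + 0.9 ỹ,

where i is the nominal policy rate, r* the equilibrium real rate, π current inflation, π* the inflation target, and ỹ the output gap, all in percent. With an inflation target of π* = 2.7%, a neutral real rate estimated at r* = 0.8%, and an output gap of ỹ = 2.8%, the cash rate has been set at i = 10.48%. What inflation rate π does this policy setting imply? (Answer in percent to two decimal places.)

5.67%

Collecting π: i = r* + (1 + 0.5) π − 0.5 π* + 0.9 ỹ
1.5 π = 10.48 − 0.8 + 0.5 × 2.7 − 0.9 × 2.8 = 8.51
π = 8.51 / 1.5 = 5.67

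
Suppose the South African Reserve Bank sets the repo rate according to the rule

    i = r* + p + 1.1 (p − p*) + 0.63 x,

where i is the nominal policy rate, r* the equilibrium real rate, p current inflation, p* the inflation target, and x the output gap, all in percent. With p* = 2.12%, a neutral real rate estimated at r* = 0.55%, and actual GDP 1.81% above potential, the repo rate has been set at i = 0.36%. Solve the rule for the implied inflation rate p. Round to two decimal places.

0.48%

Output 1.81% above potential → x = 1.81.
Collecting p: i = r* + (1 + 1.1) p − 1.1 p* + 0.63 x
2.1 p = 0.36 − 0.55 + 1.1 × 2.12 − 0.63 × 1.81 = 1.0017
p = 1.0017 / 2.1 = 0.48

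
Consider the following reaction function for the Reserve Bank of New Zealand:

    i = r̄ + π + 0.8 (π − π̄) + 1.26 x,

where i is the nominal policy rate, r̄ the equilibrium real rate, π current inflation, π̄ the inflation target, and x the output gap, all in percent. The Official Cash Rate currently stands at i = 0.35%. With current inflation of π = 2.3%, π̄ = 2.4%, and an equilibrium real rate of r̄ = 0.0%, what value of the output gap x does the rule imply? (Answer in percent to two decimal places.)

1.26 x = 0.35 − 0.0 − 2.3 − 0.8 × (2.3 − 2.4) = -1.87
x = -1.87 / 1.26 = -1.48

-1.48%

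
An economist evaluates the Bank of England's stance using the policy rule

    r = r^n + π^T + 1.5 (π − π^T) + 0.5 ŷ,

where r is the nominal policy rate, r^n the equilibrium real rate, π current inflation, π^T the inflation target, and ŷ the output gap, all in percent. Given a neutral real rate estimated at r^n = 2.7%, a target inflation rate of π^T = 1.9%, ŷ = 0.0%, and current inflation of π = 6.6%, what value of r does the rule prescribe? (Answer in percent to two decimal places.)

11.65%

r = 2.7 + 1.9 + 1.5 × (6.6 − 1.9) + 0.5 × 0.0
   = 2.7 + 1.9 + 7.05 + 0 = 11.65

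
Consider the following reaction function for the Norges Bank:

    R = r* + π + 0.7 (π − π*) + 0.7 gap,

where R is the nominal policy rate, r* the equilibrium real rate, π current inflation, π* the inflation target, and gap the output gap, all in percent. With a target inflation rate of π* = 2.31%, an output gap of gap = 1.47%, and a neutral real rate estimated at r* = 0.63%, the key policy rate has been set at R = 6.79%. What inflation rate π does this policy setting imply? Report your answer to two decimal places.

Collecting π: R = r* + (1 + 0.7) π − 0.7 π* + 0.7 gap
1.7 π = 6.79 − 0.63 + 0.7 × 2.31 − 0.7 × 1.47 = 6.748
π = 6.748 / 1.7 = 3.97

3.97%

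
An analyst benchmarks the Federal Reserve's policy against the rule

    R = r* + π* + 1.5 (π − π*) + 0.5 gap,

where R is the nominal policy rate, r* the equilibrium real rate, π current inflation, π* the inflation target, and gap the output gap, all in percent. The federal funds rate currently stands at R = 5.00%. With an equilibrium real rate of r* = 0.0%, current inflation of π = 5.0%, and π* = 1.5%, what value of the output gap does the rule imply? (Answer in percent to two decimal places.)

0.5 gap = 5.00 − 0.0 − 1.5 − 1.5 × (5.0 − 1.5) = -1.75
gap = -1.75 / 0.5 = -3.50

-3.50%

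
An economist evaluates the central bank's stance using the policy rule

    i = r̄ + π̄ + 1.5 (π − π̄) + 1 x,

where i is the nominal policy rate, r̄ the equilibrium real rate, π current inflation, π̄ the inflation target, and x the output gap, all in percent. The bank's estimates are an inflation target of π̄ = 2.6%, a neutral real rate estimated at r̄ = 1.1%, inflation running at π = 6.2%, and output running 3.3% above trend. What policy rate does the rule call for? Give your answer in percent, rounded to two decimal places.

12.40%

Output 3.3% above potential → x = 3.3.
i = 1.1 + 2.6 + 1.5 × (6.2 − 2.6) + 1 × 3.3
   = 1.1 + 2.6 + 5.4 + 3.3 = 12.40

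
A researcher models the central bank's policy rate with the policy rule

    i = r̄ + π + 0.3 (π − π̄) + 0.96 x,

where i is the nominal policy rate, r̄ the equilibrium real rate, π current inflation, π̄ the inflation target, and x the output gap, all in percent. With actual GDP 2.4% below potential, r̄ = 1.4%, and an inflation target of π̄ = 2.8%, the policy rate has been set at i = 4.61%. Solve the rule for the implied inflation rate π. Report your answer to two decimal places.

Output 2.4% below potential → x = -2.4.
Collecting π: i = r̄ + (1 + 0.3) π − 0.3 π̄ + 0.96 x
1.3 π = 4.61 − 1.4 + 0.3 × 2.8 − 0.96 × (-2.4) = 6.354
π = 6.354 / 1.3 = 4.89

4.89%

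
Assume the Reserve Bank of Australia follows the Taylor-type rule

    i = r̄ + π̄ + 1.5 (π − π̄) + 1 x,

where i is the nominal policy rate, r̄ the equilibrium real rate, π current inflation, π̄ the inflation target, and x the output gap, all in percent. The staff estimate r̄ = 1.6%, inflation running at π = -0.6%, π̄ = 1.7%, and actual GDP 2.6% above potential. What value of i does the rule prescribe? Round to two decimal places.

2.45%

Output 2.6% above potential → x = 2.6.
i = 1.6 + 1.7 + 1.5 × (-0.6 − 1.7) + 1 × 2.6
   = 1.6 + 1.7 − 3.45 + 2.6 = 2.45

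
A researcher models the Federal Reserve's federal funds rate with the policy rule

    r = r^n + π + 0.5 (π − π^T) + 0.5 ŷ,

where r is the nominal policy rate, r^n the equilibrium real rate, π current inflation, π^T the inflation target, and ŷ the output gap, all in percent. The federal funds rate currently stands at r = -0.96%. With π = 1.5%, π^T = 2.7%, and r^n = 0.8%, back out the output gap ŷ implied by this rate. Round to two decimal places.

-5.32%

0.5 ŷ = -0.96 − 0.8 − 1.5 − 0.5 × (1.5 − 2.7) = -2.66
ŷ = -2.66 / 0.5 = -5.32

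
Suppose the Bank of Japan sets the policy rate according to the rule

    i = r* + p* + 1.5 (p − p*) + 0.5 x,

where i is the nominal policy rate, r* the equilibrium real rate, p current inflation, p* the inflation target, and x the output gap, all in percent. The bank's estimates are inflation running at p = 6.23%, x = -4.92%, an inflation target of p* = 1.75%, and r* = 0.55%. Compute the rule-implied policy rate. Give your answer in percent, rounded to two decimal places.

6.56%

i = 0.55 + 1.75 + 1.5 × (6.23 − 1.75) + 0.5 × (-4.92)
   = 0.55 + 1.75 + 6.72 − 2.46 = 6.56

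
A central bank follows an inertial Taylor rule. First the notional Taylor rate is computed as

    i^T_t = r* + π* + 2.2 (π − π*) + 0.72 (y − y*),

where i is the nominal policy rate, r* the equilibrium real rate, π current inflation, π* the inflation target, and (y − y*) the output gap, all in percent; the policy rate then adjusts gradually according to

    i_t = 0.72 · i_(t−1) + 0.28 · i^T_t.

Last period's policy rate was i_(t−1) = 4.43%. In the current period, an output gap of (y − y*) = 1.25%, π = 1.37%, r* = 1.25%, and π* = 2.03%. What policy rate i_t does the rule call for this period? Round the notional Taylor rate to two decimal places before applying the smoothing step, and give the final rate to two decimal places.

3.95%

i^T_t = 1.25 + 2.03 + 2.2 × (1.37 − 2.03) + 0.72 × 1.25
   = 1.25 + 2.03 − 1.452 + 0.9 = 2.73
i_t = 0.72 × 4.43 + 0.28 × 2.73 = 3.1896 + 0.7644 = 3.95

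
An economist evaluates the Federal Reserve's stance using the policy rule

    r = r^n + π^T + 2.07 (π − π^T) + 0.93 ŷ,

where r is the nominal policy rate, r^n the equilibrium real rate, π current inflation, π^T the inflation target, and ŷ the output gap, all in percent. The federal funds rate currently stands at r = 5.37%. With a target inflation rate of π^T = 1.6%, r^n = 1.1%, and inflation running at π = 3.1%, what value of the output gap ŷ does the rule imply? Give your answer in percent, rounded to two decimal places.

0.93 ŷ = 5.37 − 1.1 − 1.6 − 2.07 × (3.1 − 1.6) = -0.435
ŷ = -0.435 / 0.93 = -0.47

-0.47%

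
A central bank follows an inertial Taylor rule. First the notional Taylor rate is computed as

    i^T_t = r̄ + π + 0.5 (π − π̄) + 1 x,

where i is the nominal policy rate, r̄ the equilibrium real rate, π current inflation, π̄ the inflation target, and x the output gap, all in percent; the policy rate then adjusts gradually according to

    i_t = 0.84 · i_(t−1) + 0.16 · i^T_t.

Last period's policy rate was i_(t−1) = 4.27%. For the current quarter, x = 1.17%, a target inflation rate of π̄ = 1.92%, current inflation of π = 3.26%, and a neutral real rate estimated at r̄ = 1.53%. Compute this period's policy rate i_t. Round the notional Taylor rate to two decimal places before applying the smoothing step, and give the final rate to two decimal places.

i^T_t = 1.53 + 3.26 + 0.5 × (3.26 − 1.92) + 1 × 1.17
   = 1.53 + 3.26 + 0.67 + 1.17 = 6.63
i_t = 0.84 × 4.27 + 0.16 × 6.63 = 3.5868 + 1.0608 = 4.65

4.65%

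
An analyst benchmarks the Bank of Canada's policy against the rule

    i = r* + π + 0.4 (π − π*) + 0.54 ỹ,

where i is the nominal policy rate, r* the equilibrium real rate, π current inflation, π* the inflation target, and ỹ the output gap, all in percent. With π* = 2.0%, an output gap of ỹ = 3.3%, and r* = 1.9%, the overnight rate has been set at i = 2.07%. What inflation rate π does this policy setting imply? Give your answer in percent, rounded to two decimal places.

-0.58%

Collecting π: i = r* + (1 + 0.4) π − 0.4 π* + 0.54 ỹ
1.4 π = 2.07 − 1.9 + 0.4 × 2.0 − 0.54 × 3.3 = -0.812
π = -0.812 / 1.4 = -0.58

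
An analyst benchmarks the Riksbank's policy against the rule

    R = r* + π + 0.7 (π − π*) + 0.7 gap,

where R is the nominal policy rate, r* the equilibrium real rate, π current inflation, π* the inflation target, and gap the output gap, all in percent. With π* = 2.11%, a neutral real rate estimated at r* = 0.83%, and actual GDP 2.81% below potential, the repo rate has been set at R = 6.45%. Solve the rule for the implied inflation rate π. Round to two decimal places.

5.33%

Output 2.81% below potential → gap = -2.81.
Collecting π: R = r* + (1 + 0.7) π − 0.7 π* + 0.7 gap
1.7 π = 6.45 − 0.83 + 0.7 × 2.11 − 0.7 × (-2.81) = 9.064
π = 9.064 / 1.7 = 5.33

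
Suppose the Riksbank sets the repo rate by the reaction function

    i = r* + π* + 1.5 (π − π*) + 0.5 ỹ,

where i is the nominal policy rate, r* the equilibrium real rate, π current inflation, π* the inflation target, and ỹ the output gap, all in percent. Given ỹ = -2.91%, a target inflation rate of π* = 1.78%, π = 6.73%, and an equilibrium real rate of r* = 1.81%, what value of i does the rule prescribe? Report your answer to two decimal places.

i = 1.81 + 1.78 + 1.5 × (6.73 − 1.78) + 0.5 × (-2.91)
   = 1.81 + 1.78 + 7.425 − 1.455 = 9.56

9.56%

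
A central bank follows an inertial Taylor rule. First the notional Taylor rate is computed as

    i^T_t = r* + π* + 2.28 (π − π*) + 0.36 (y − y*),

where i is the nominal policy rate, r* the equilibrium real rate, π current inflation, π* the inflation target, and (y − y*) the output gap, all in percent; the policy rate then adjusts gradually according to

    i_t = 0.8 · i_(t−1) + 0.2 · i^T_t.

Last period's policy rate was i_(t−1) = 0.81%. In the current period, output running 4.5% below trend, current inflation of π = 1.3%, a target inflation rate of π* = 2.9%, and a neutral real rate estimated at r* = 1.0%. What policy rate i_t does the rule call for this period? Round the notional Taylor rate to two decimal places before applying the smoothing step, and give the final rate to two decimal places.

0.37%

Output 4.5% below potential → (y − y*) = -4.5.
i^T_t = 1.0 + 2.9 + 2.28 × (1.3 − 2.9) + 0.36 × (-4.5)
   = 1.0 + 2.9 − 3.648 − 1.62 = -1.37
i_t = 0.8 × 0.81 + 0.2 × (-1.37) = 0.648 − 0.274 = 0.37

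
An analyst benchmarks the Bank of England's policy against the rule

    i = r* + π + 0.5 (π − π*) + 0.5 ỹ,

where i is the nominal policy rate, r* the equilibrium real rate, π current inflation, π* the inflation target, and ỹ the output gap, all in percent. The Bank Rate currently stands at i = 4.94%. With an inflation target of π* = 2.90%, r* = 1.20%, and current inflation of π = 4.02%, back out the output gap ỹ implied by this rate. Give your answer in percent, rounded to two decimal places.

-1.68%

0.5 ỹ = 4.94 − 1.20 − 4.02 − 0.5 × (4.02 − 2.90) = -0.84
ỹ = -0.84 / 0.5 = -1.68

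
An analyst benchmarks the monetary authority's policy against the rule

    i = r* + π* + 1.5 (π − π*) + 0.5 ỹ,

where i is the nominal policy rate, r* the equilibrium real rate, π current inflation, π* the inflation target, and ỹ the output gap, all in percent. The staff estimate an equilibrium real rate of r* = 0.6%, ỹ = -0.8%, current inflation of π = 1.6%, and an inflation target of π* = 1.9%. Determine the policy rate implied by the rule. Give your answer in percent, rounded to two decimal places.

1.65%

i = 0.6 + 1.9 + 1.5 × (1.6 − 1.9) + 0.5 × (-0.8)
   = 0.6 + 1.9 − 0.45 − 0.4 = 1.65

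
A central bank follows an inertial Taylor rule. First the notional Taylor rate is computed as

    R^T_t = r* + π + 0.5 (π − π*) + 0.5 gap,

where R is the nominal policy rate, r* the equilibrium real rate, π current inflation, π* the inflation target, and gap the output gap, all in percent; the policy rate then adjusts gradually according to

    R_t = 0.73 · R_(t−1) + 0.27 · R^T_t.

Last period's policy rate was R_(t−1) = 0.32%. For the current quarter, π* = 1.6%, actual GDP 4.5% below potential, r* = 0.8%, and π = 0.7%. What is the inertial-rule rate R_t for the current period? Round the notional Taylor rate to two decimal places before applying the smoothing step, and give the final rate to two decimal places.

Output 4.5% below potential → gap = -4.5.
R^T_t = 0.8 + 0.7 + 0.5 × (0.7 − 1.6) + 0.5 × (-4.5)
   = 0.8 + 0.7 − 0.45 − 2.25 = -1.20
R_t = 0.73 × 0.32 + 0.27 × (-1.20) = 0.2336 − 0.324 = -0.09

-0.09%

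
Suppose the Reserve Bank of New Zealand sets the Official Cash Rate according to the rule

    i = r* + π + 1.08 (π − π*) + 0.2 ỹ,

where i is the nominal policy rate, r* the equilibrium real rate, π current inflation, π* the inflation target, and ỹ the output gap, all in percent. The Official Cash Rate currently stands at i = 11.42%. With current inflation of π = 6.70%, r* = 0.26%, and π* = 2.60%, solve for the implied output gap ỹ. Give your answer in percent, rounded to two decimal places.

0.2 ỹ = 11.42 − 0.26 − 6.70 − 1.08 × (6.70 − 2.60) = 0.032
ỹ = 0.032 / 0.2 = 0.16

0.16%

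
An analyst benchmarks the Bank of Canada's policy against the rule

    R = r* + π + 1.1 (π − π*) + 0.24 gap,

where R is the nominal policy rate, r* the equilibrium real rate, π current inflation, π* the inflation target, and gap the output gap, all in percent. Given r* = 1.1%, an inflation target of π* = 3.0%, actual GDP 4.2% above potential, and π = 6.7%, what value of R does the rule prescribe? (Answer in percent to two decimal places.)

Output 4.2% above potential → gap = 4.2.
R = 1.1 + 6.7 + 1.1 × (6.7 − 3.0) + 0.24 × 4.2
   = 1.1 + 6.7 + 4.07 + 1.008 = 12.88

12.88%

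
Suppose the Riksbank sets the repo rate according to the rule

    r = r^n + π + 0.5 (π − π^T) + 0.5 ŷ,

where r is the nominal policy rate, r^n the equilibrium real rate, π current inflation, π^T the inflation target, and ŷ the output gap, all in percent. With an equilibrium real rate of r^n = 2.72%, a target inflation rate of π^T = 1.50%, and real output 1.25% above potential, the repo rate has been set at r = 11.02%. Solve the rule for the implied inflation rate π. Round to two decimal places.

Output 1.25% above potential → ŷ = 1.25.
Collecting π: r = r^n + (1 + 0.5) π − 0.5 π^T + 0.5 ŷ
1.5 π = 11.02 − 2.72 + 0.5 × 1.50 − 0.5 × 1.25 = 8.425
π = 8.425 / 1.5 = 5.62

5.62%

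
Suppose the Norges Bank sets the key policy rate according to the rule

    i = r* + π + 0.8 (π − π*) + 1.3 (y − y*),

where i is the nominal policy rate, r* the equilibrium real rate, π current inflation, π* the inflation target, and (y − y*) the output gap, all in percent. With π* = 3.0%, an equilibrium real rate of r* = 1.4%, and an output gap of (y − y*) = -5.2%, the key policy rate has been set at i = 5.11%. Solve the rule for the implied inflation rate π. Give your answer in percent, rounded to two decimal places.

7.15%

Collecting π: i = r* + (1 + 0.8) π − 0.8 π* + 1.3 (y − y*)
1.8 π = 5.11 − 1.4 + 0.8 × 3.0 − 1.3 × (-5.2) = 12.87
π = 12.87 / 1.8 = 7.15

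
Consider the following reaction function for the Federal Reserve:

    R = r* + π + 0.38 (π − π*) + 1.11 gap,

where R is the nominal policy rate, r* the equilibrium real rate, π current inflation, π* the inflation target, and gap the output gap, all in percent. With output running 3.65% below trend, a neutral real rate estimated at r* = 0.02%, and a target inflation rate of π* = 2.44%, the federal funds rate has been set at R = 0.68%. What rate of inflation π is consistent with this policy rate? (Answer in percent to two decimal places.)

4.09%

Output 3.65% below potential → gap = -3.65.
Collecting π: R = r* + (1 + 0.38) π − 0.38 π* + 1.11 gap
1.38 π = 0.68 − 0.02 + 0.38 × 2.44 − 1.11 × (-3.65) = 5.6387
π = 5.6387 / 1.38 = 4.09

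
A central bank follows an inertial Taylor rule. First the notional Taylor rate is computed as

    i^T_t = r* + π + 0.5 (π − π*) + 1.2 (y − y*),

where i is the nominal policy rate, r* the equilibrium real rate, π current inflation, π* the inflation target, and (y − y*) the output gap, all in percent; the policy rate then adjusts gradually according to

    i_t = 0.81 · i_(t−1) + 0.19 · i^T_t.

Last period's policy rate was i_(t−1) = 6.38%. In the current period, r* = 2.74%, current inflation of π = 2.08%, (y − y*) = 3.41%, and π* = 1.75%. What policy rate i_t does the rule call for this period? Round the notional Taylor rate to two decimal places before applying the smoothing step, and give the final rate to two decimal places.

i^T_t = 2.74 + 2.08 + 0.5 × (2.08 − 1.75) + 1.2 × 3.41
   = 2.74 + 2.08 + 0.165 + 4.092 = 9.08
i_t = 0.81 × 6.38 + 0.19 × 9.08 = 5.1678 + 1.7252 = 6.89

6.89%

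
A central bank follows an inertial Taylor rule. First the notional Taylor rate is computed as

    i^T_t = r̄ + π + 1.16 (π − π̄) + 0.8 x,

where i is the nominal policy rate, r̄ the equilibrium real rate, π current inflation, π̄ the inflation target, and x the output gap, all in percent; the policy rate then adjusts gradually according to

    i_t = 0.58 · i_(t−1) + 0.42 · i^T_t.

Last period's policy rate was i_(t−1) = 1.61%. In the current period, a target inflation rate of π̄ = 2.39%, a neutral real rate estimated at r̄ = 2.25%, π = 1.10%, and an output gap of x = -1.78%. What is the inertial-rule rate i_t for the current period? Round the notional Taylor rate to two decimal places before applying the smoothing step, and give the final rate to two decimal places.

i^T_t = 2.25 + 1.10 + 1.16 × (1.10 − 2.39) + 0.8 × (-1.78)
   = 2.25 + 1.1 − 1.4964 − 1.424 = 0.43
i_t = 0.58 × 1.61 + 0.42 × 0.43 = 0.9338 + 0.1806 = 1.11

1.11%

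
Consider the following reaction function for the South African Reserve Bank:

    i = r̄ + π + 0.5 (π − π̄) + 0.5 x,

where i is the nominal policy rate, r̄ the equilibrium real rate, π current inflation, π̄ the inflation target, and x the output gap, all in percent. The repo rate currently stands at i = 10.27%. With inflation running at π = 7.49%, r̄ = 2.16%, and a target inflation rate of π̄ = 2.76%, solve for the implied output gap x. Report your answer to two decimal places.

0.5 x = 10.27 − 2.16 − 7.49 − 0.5 × (7.49 − 2.76) = -1.745
x = -1.745 / 0.5 = -3.49

-3.49%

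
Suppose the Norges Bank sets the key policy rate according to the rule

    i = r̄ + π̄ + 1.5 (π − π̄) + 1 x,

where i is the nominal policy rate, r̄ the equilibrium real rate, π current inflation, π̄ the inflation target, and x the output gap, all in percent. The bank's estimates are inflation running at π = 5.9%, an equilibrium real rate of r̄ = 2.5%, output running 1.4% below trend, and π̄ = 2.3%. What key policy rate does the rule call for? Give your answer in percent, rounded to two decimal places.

8.80%

Output 1.4% below potential → x = -1.4.
i = 2.5 + 2.3 + 1.5 × (5.9 − 2.3) + 1 × (-1.4)
   = 2.5 + 2.3 + 5.4 − 1.4 = 8.80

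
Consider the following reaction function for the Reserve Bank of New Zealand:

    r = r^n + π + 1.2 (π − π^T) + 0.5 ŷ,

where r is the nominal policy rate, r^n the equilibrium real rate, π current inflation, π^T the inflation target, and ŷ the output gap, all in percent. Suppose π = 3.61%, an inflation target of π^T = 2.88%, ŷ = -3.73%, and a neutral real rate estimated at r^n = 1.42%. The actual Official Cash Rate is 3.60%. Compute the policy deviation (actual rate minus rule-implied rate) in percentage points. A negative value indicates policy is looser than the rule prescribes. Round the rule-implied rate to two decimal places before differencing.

r = 1.42 + 3.61 + 1.2 × (3.61 − 2.88) + 0.5 × (-3.73)
   = 1.42 + 3.61 + 0.876 − 1.865 = 4.04
Deviation = 3.60 − 4.04 = -0.44 pp.

-0.44 pp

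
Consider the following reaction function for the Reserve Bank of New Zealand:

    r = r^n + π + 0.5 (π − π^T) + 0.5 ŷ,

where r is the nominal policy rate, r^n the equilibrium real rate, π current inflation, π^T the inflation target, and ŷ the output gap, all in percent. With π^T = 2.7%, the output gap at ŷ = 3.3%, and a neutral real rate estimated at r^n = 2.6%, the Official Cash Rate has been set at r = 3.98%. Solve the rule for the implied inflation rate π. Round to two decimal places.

0.72%

Collecting π: r = r^n + (1 + 0.5) π − 0.5 π^T + 0.5 ŷ
1.5 π = 3.98 − 2.6 + 0.5 × 2.7 − 0.5 × 3.3 = 1.08
π = 1.08 / 1.5 = 0.72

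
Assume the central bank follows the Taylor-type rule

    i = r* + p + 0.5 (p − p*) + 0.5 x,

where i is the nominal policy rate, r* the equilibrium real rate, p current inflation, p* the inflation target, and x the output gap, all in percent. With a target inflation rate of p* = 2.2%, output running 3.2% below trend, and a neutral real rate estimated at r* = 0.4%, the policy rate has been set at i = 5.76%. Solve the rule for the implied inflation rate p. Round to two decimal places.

Output 3.2% below potential → x = -3.2.
Collecting p: i = r* + (1 + 0.5) p − 0.5 p* + 0.5 x
1.5 p = 5.76 − 0.4 + 0.5 × 2.2 − 0.5 × (-3.2) = 8.06
p = 8.06 / 1.5 = 5.37

5.37%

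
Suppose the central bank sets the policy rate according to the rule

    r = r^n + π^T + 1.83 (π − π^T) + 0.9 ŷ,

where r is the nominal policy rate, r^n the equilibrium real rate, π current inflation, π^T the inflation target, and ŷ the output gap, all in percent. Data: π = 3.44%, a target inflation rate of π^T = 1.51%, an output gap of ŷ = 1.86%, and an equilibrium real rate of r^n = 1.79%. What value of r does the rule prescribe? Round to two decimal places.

r = 1.79 + 1.51 + 1.83 × (3.44 − 1.51) + 0.9 × 1.86
   = 1.79 + 1.51 + 3.5319 + 1.674 = 8.51

8.51%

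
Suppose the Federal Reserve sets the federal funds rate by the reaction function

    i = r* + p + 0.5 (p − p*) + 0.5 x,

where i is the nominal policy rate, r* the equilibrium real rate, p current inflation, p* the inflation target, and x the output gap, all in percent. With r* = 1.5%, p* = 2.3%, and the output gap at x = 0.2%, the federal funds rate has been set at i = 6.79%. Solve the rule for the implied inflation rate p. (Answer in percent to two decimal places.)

4.23%

Collecting p: i = r* + (1 + 0.5) p − 0.5 p* + 0.5 x
1.5 p = 6.79 − 1.5 + 0.5 × 2.3 − 0.5 × 0.2 = 6.34
p = 6.34 / 1.5 = 4.23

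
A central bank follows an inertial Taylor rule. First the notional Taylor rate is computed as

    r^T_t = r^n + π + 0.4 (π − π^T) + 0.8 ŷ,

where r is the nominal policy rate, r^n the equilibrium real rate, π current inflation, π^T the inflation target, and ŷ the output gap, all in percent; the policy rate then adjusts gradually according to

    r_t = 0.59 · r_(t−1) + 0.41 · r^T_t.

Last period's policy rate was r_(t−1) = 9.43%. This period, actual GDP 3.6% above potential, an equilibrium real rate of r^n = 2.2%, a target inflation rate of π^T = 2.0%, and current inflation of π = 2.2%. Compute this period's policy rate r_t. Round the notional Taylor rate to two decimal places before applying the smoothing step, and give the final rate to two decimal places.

Output 3.6% above potential → ŷ = 3.6.
r^T_t = 2.2 + 2.2 + 0.4 × (2.2 − 2.0) + 0.8 × 3.6
   = 2.2 + 2.2 + 0.08 + 2.88 = 7.36
r_t = 0.59 × 9.43 + 0.41 × 7.36 = 5.5637 + 3.0176 = 8.58

8.58%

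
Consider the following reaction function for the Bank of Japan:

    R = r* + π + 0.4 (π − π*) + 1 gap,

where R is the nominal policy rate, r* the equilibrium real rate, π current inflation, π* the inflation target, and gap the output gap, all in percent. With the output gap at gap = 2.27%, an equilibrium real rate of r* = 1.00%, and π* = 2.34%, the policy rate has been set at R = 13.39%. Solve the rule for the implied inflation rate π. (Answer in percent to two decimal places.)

Collecting π: R = r* + (1 + 0.4) π − 0.4 π* + 1 gap
1.4 π = 13.39 − 1.00 + 0.4 × 2.34 − 1 × 2.27 = 11.056
π = 11.056 / 1.4 = 7.90

7.90%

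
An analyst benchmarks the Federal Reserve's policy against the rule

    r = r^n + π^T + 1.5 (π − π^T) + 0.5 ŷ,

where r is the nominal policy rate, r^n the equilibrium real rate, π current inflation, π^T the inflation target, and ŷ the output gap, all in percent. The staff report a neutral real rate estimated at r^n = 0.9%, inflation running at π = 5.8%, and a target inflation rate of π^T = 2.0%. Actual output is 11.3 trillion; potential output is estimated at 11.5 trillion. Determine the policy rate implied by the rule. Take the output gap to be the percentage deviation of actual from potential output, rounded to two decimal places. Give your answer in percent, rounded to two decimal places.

Output gap = 100 × (11.3 − 11.5) / 11.5 = -1.74%.
r = 0.90 + 2.00 + 1.5 × (5.80 − 2.00) + 0.5 × (-1.74)
   = 0.90 + 2 + 5.7 − 0.87 = 7.73

7.73%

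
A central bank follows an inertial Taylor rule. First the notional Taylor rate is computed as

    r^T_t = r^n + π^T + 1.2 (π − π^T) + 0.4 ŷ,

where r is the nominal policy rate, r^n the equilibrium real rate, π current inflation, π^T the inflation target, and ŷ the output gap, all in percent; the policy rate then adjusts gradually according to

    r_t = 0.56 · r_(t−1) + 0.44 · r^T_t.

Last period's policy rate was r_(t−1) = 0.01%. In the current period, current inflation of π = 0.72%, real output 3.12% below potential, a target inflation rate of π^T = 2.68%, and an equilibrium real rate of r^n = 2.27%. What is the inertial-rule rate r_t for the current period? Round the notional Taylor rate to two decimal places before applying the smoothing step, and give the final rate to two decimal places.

0.60%

Output 3.12% below potential → ŷ = -3.12.
r^T_t = 2.27 + 2.68 + 1.2 × (0.72 − 2.68) + 0.4 × (-3.12)
   = 2.27 + 2.68 − 2.352 − 1.248 = 1.35
r_t = 0.56 × 0.01 + 0.44 × 1.35 = 0.0056 + 0.594 = 0.60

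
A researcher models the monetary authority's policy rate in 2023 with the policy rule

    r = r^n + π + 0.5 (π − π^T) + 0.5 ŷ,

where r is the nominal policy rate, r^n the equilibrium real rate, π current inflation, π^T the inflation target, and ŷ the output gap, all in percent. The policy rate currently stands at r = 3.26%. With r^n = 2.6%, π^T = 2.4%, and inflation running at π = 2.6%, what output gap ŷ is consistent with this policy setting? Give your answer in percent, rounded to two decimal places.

-4.08%

0.5 ŷ = 3.26 − 2.6 − 2.6 − 0.5 × (2.6 − 2.4) = -2.04
ŷ = -2.04 / 0.5 = -4.08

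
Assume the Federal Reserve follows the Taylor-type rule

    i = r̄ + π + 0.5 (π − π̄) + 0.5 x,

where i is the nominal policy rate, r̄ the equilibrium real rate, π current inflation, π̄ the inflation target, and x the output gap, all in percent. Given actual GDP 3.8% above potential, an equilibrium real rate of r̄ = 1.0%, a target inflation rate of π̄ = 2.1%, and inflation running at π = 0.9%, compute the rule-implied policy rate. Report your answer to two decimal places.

Output 3.8% above potential → x = 3.8.
i = 1.0 + 0.9 + 0.5 × (0.9 − 2.1) + 0.5 × 3.8
   = 1.0 + 0.9 − 0.6 + 1.9 = 3.20

3.20%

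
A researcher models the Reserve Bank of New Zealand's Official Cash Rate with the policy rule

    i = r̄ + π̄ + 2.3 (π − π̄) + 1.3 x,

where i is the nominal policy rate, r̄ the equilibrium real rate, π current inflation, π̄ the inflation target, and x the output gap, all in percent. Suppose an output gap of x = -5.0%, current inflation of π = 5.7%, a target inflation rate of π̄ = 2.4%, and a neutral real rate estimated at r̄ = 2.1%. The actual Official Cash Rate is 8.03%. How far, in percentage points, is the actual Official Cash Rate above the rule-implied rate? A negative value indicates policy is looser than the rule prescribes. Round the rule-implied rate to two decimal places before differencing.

i = 2.1 + 2.4 + 2.3 × (5.7 − 2.4) + 1.3 × (-5.0)
   = 2.1 + 2.4 + 7.59 − 6.5 = 5.59
Deviation = 8.03 − 5.59 = 2.44 pp.

2.44 pp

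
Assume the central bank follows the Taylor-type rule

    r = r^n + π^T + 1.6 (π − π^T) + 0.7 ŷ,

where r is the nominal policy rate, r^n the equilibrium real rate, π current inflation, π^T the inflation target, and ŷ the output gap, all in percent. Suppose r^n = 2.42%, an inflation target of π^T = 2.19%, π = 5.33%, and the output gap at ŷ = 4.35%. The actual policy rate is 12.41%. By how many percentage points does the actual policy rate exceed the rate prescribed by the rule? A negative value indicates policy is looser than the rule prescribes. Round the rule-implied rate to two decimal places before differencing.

r = 2.42 + 2.19 + 1.6 × (5.33 − 2.19) + 0.7 × 4.35
   = 2.42 + 2.19 + 5.024 + 3.045 = 12.68
Deviation = 12.41 − 12.68 = -0.27 pp.

-0.27 pp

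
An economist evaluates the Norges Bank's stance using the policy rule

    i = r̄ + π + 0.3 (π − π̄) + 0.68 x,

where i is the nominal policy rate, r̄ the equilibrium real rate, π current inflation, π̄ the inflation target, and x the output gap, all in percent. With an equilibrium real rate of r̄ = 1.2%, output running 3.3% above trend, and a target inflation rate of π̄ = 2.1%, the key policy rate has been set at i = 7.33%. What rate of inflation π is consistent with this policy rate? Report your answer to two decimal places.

Output 3.3% above potential → x = 3.3.
Collecting π: i = r̄ + (1 + 0.3) π − 0.3 π̄ + 0.68 x
1.3 π = 7.33 − 1.2 + 0.3 × 2.1 − 0.68 × 3.3 = 4.516
π = 4.516 / 1.3 = 3.47

3.47%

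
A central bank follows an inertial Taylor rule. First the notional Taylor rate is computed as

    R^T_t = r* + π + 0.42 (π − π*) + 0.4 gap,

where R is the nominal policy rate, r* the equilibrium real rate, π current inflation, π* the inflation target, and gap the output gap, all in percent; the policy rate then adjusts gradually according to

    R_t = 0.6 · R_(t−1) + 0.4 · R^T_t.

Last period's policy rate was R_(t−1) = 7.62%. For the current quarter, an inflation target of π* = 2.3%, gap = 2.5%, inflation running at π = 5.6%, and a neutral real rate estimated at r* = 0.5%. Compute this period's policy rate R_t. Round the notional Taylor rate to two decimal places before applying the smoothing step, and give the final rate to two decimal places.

7.97%

R^T_t = 0.5 + 5.6 + 0.42 × (5.6 − 2.3) + 0.4 × 2.5
   = 0.5 + 5.6 + 1.386 + 1 = 8.49
R_t = 0.6 × 7.62 + 0.4 × 8.49 = 4.572 + 3.396 = 7.97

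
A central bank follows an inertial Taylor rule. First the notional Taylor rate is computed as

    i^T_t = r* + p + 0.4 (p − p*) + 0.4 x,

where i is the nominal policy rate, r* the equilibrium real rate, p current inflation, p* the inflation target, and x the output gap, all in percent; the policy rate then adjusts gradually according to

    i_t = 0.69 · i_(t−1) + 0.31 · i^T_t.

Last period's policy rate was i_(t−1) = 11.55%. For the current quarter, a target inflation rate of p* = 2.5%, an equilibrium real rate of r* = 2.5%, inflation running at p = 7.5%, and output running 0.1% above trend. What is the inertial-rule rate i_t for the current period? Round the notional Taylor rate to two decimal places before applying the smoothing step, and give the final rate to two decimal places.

Output 0.1% above potential → x = 0.1.
i^T_t = 2.5 + 7.5 + 0.4 × (7.5 − 2.5) + 0.4 × 0.1
   = 2.5 + 7.5 + 2 + 0.04 = 12.04
i_t = 0.69 × 11.55 + 0.31 × 12.04 = 7.9695 + 3.7324 = 11.70

11.70%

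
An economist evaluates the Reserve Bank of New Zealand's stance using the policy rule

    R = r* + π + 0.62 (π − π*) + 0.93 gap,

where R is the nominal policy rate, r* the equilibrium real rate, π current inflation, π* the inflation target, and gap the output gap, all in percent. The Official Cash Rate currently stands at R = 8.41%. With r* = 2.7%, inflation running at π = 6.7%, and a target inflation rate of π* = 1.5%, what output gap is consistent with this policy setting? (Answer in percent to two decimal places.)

0.93 gap = 8.41 − 2.7 − 6.7 − 0.62 × (6.7 − 1.5) = -4.214
gap = -4.214 / 0.93 = -4.53

-4.53%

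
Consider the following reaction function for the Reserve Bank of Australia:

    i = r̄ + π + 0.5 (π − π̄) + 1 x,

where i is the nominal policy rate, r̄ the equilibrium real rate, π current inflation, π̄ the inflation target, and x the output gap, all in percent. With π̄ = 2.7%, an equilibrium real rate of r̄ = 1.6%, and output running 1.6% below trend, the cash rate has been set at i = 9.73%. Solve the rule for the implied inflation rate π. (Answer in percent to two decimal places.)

7.39%

Output 1.6% below potential → x = -1.6.
Collecting π: i = r̄ + (1 + 0.5) π − 0.5 π̄ + 1 x
1.5 π = 9.73 − 1.6 + 0.5 × 2.7 − 1 × (-1.6) = 11.08
π = 11.08 / 1.5 = 7.39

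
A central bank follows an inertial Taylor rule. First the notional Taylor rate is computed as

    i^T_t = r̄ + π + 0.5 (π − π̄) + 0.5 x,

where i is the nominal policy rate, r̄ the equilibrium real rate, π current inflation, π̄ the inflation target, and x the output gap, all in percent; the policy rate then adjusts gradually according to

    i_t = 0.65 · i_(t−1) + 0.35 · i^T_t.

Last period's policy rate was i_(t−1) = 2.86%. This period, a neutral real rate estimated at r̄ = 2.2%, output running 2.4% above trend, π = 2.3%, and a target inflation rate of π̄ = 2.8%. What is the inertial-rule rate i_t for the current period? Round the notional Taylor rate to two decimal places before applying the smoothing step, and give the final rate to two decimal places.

3.77%

Output 2.4% above potential → x = 2.4.
i^T_t = 2.2 + 2.3 + 0.5 × (2.3 − 2.8) + 0.5 × 2.4
   = 2.2 + 2.3 − 0.25 + 1.2 = 5.45
i_t = 0.65 × 2.86 + 0.35 × 5.45 = 1.859 + 1.9075 = 3.77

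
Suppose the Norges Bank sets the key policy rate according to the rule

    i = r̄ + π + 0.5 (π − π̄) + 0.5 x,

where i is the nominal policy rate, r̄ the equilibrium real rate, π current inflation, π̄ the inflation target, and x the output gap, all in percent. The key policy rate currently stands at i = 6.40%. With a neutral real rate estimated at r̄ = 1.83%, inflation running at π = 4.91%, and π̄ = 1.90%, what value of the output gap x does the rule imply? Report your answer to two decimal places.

-3.69%

0.5 x = 6.40 − 1.83 − 4.91 − 0.5 × (4.91 − 1.90) = -1.845
x = -1.845 / 0.5 = -3.69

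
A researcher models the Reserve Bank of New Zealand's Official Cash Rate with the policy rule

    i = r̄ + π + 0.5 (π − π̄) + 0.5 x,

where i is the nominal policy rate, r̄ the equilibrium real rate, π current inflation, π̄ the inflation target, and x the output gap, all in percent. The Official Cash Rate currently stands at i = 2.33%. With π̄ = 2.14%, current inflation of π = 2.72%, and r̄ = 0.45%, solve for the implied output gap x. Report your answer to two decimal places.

0.5 x = 2.33 − 0.45 − 2.72 − 0.5 × (2.72 − 2.14) = -1.13
x = -1.13 / 0.5 = -2.26

-2.26%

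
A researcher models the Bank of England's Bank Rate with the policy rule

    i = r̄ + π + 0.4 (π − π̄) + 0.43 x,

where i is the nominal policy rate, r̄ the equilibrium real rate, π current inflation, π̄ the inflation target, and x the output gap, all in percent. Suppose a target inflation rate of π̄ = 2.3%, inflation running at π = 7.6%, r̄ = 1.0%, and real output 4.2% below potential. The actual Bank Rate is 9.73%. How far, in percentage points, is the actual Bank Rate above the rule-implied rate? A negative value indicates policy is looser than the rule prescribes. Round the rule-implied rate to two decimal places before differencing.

Output 4.2% below potential → x = -4.2.
i = 1.0 + 7.6 + 0.4 × (7.6 − 2.3) + 0.43 × (-4.2)
   = 1.0 + 7.6 + 2.12 − 1.806 = 8.91
Deviation = 9.73 − 8.91 = 0.82 pp.

0.82 pp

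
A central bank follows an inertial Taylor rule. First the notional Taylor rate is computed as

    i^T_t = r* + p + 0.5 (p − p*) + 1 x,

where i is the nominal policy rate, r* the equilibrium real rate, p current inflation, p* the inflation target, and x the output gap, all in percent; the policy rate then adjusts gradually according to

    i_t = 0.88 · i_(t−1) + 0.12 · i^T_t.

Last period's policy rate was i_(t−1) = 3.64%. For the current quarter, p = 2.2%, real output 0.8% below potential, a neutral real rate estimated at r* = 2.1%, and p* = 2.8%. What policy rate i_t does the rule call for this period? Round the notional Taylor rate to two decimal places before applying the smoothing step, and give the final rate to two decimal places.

Output 0.8% below potential → x = -0.8.
i^T_t = 2.1 + 2.2 + 0.5 × (2.2 − 2.8) + 1 × (-0.8)
   = 2.1 + 2.2 − 0.3 − 0.8 = 3.20
i_t = 0.88 × 3.64 + 0.12 × 3.20 = 3.2032 + 0.384 = 3.59

3.59%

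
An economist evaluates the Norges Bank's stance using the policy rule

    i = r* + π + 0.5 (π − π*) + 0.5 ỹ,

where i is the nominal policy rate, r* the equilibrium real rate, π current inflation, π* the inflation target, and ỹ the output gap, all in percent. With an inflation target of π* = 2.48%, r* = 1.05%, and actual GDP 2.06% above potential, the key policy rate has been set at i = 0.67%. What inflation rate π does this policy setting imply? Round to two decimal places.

Output 2.06% above potential → ỹ = 2.06.
Collecting π: i = r* + (1 + 0.5) π − 0.5 π* + 0.5 ỹ
1.5 π = 0.67 − 1.05 + 0.5 × 2.48 − 0.5 × 2.06 = -0.17
π = -0.17 / 1.5 = -0.11

-0.11%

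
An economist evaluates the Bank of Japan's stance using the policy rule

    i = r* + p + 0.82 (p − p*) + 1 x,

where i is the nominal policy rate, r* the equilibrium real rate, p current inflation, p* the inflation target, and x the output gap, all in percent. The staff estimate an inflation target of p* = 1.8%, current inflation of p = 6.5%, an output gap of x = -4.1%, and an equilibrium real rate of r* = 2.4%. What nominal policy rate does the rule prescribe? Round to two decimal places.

8.65%

i = 2.4 + 6.5 + 0.82 × (6.5 − 1.8) + 1 × (-4.1)
   = 2.4 + 6.5 + 3.854 − 4.1 = 8.65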